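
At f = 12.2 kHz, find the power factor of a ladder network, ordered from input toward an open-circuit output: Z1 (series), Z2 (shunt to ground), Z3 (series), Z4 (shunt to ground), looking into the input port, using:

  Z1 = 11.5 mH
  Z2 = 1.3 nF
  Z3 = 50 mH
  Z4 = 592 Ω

Step 1 — Angular frequency: ω = 2π·f = 2π·1.22e+04 = 7.665e+04 rad/s.
Step 2 — Component impedances:
  Z1: Z = jωL = j·7.665e+04·0.0115 = 0 + j881.5 Ω
  Z2: Z = 1/(jωC) = -j/(ω·C) = 0 - j1.003e+04 Ω
  Z3: Z = jωL = j·7.665e+04·0.05 = 0 + j3833 Ω
  Z4: Z = R = 592 Ω
Step 3 — Ladder network (open output): work backward from the far end, alternating series and parallel combinations. Z_in = 1536 + j6936 Ω = 7104∠77.5° Ω.
Step 4 — Power factor: PF = cos(φ) = Re(Z)/|Z| = 1536/7104 = 0.2162.
Step 5 — Type: Im(Z) = 6936 ⇒ lagging (phase φ = 77.5°).

PF = 0.2162 (lagging, φ = 77.5°)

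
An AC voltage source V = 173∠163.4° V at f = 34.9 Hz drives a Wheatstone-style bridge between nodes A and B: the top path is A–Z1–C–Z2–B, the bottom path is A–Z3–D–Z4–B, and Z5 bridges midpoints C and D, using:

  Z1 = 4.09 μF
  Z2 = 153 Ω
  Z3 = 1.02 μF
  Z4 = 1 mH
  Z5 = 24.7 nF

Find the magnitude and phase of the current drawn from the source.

Step 1 — Angular frequency: ω = 2π·f = 2π·34.9 = 219.3 rad/s.
Step 2 — Component impedances:
  Z1: Z = 1/(jωC) = -j/(ω·C) = 0 - j1115 Ω
  Z2: Z = R = 153 Ω
  Z3: Z = 1/(jωC) = -j/(ω·C) = 0 - j4471 Ω
  Z4: Z = jωL = j·219.3·0.001 = 0 + j0.2193 Ω
  Z5: Z = 1/(jωC) = -j/(ω·C) = 0 - j1.846e+05 Ω
Step 3 — Bridge requires nodal analysis (the Z5 bridge couples midpoints C and D, so the two paths cannot be reduced to a simple series/parallel combination). Setting node B to ground and injecting 1 A at node A, the 3-node admittance system at A, C, D solves to V_A = Z_AB = 97.94 - j895.2 Ω = 900.5∠-83.8° Ω.
Step 4 — Source phasor: V = 173∠163.4° V = -165.8 + j49.42 V.
Step 5 — Ohm's law: I = V / Z_total = (-165.8 + j49.42) / (97.94 - j895.2) = -0.07458 - j0.177 A.
Step 6 — Convert to polar: |I| = 0.1921 A, ∠I = -112.8°.

I = 0.1921∠-112.8° A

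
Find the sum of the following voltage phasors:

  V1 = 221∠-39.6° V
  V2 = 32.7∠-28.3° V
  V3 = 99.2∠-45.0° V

Step 1 — Convert each phasor to rectangular form:
  V1 = 221·(cos(-39.6°) + j·sin(-39.6°)) = 170.3 - j140.9 V
  V2 = 32.7·(cos(-28.3°) + j·sin(-28.3°)) = 28.79 - j15.5 V
  V3 = 99.2·(cos(-45.0°) + j·sin(-45.0°)) = 70.14 - j70.14 V
Step 2 — Sum components: V_total = 269.2 - j226.5 V.
Step 3 — Convert to polar: |V_total| = 351.8 V, ∠V_total = -40.1°.

V_total = 351.8∠-40.1° V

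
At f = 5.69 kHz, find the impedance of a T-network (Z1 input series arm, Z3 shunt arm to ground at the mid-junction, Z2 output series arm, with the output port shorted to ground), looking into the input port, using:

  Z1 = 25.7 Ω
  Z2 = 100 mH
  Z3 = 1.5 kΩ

Step 1 — Angular frequency: ω = 2π·f = 2π·5690 = 3.575e+04 rad/s.
Step 2 — Component impedances:
  Z1: Z = R = 25.7 Ω
  Z2: Z = jωL = j·3.575e+04·0.1 = 0 + j3575 Ω
  Z3: Z = R = 1500 Ω
Step 3 — With the output port shorted to ground, the output series arm Z2 runs from the junction to ground; the shunt arm Z3 also runs from the junction to ground. They appear in parallel: Z3 || Z2 = 1275 + j535.1 Ω.
Step 4 — Series with input arm Z1: Z_in = Z1 + (Z3 || Z2) = 1301 + j535.1 Ω = 1407∠22.4° Ω.

Z = 1301 + j535.1 Ω = 1407∠22.4° Ω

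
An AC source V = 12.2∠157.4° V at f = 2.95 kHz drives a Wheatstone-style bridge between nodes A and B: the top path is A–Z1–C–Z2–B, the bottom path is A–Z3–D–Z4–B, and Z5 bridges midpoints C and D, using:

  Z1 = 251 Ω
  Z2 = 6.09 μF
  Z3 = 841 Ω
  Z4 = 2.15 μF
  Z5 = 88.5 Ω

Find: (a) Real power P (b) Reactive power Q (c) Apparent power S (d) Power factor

Step 1 — Angular frequency: ω = 2π·f = 2π·2950 = 1.854e+04 rad/s.
Step 2 — Component impedances:
  Z1: Z = R = 251 Ω
  Z2: Z = 1/(jωC) = -j/(ω·C) = 0 - j8.859 Ω
  Z3: Z = R = 841 Ω
  Z4: Z = 1/(jωC) = -j/(ω·C) = 0 - j25.09 Ω
  Z5: Z = R = 88.5 Ω
Step 3 — Bridge requires nodal analysis (the Z5 bridge couples midpoints C and D, so the two paths cannot be reduced to a simple series/parallel combination). Setting node B to ground and injecting 1 A at node A, the 3-node admittance system at A, C, D solves to V_A = Z_AB = 193.3 - j6.575 Ω = 193.4∠-1.9° Ω.
Step 4 — Source phasor: V = 12.2∠157.4° V = -11.26 + j4.688 V.
Step 5 — Current: I = V / Z = -0.05902 + j0.02224 A = 0.06307∠159.3° A.
Step 6 — Complex power: S = V·I* = 0.769 - j0.02616 VA.
Step 7 — Real power: P = Re(S) = 0.769 W.
Step 8 — Reactive power: Q = Im(S) = -0.02616 VAR.
Step 9 — Apparent power: |S| = 0.7695 VA.
Step 10 — Power factor: PF = P/|S| = 0.9994 (leading).

(a) P = 0.769 W  (b) Q = -0.02616 VAR  (c) S = 0.7695 VA  (d) PF = 0.9994 (leading)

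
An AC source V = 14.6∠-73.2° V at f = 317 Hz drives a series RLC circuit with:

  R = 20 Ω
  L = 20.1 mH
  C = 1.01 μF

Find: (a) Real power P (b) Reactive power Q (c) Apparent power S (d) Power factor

Step 1 — Angular frequency: ω = 2π·f = 2π·317 = 1992 rad/s.
Step 2 — Component impedances:
  R: Z = R = 20 Ω
  L: Z = jωL = j·1992·0.0201 = 0 + j40.03 Ω
  C: Z = 1/(jωC) = -j/(ω·C) = 0 - j497.1 Ω
Step 3 — Series combination: Z_total = R + L + C = 20 - j457.1 Ω = 457.5∠-87.5° Ω.
Step 4 — Source phasor: V = 14.6∠-73.2° V = 4.22 - j13.98 V.
Step 5 — Current: I = V / Z = 0.03092 + j0.007879 A = 0.03191∠14.3° A.
Step 6 — Complex power: S = V·I* = 0.02037 - j0.4655 VA.
Step 7 — Real power: P = Re(S) = 0.02037 W.
Step 8 — Reactive power: Q = Im(S) = -0.4655 VAR.
Step 9 — Apparent power: |S| = 0.4659 VA.
Step 10 — Power factor: PF = P/|S| = 0.04372 (leading).

(a) P = 0.02037 W  (b) Q = -0.4655 VAR  (c) S = 0.4659 VA  (d) PF = 0.04372 (leading)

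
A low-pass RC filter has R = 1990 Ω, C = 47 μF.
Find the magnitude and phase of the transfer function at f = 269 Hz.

Step 1 — Angular frequency: ω = 2π·269 = 1690 rad/s.
Step 2 — Transfer function: H(jω) = 1/(1 + jωRC).
Step 3 — Denominator: 1 + jωRC = 1 + j·1690·1990·4.7e-05 = 1 + j158.1.
Step 4 — H = 4.001e-05 - j0.006326.
Step 5 — Magnitude: |H| = 0.006326 (-44.0 dB); phase: φ = -89.6°.

|H| = 0.006326 (-44.0 dB), φ = -89.6°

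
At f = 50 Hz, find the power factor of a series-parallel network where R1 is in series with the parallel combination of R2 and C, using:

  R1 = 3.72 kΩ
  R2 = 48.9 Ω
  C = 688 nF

Step 1 — Angular frequency: ω = 2π·f = 2π·50 = 314.2 rad/s.
Step 2 — Component impedances:
  R1: Z = R = 3720 Ω
  R2: Z = R = 48.9 Ω
  C: Z = 1/(jωC) = -j/(ω·C) = 0 - j4627 Ω
Step 3 — Parallel branch: R2 || C = 1/(1/R2 + 1/C) = 48.89 - j0.5168 Ω.
Step 4 — Series with R1: Z_total = R1 + (R2 || C) = 3769 - j0.5168 Ω = 3769∠-0.0° Ω.
Step 5 — Power factor: PF = cos(φ) = Re(Z)/|Z| = 3769/3769 = 1.
Step 6 — Type: Im(Z) = -0.5168 ⇒ leading (phase φ = -0.0°).

PF = 1 (leading, φ = -0.0°)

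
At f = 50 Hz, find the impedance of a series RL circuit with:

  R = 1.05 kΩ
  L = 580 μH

Step 1 — Angular frequency: ω = 2π·f = 2π·50 = 314.2 rad/s.
Step 2 — Component impedances:
  R: Z = R = 1050 Ω
  L: Z = jωL = j·314.2·0.00058 = 0 + j0.1822 Ω
Step 3 — Series combination: Z_total = R + L = 1050 + j0.1822 Ω = 1050∠0.0° Ω.

Z = 1050 + j0.1822 Ω = 1050∠0.0° Ω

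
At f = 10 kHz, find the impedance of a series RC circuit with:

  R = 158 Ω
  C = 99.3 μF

Step 1 — Angular frequency: ω = 2π·f = 2π·1e+04 = 6.283e+04 rad/s.
Step 2 — Component impedances:
  R: Z = R = 158 Ω
  C: Z = 1/(jωC) = -j/(ω·C) = 0 - j0.1603 Ω
Step 3 — Series combination: Z_total = R + C = 158 - j0.1603 Ω = 158∠-0.1° Ω.

Z = 158 - j0.1603 Ω = 158∠-0.1° Ω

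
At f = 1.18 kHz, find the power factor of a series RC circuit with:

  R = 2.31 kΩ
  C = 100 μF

Step 1 — Angular frequency: ω = 2π·f = 2π·1180 = 7414 rad/s.
Step 2 — Component impedances:
  R: Z = R = 2310 Ω
  C: Z = 1/(jωC) = -j/(ω·C) = 0 - j1.349 Ω
Step 3 — Series combination: Z_total = R + C = 2310 - j1.349 Ω = 2310∠-0.0° Ω.
Step 4 — Power factor: PF = cos(φ) = Re(Z)/|Z| = 2310/2310 = 1.
Step 5 — Type: Im(Z) = -1.349 ⇒ leading (phase φ = -0.0°).

PF = 1 (leading, φ = -0.0°)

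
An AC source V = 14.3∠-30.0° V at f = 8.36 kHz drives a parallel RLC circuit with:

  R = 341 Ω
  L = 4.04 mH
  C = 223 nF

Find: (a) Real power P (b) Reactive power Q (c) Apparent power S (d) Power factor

Step 1 — Angular frequency: ω = 2π·f = 2π·8360 = 5.253e+04 rad/s.
Step 2 — Component impedances:
  R: Z = R = 341 Ω
  L: Z = jωL = j·5.253e+04·0.00404 = 0 + j212.2 Ω
  C: Z = 1/(jωC) = -j/(ω·C) = 0 - j85.37 Ω
Step 3 — Parallel combination: 1/Z_total = 1/R + 1/L + 1/C; Z_total = 50.9 - j121.5 Ω = 131.7∠-67.3° Ω.
Step 4 — Source phasor: V = 14.3∠-30.0° V = 12.38 - j7.15 V.
Step 5 — Current: I = V / Z = 0.08638 + j0.06574 A = 0.1085∠37.3° A.
Step 6 — Complex power: S = V·I* = 0.5997 - j1.432 VA.
Step 7 — Real power: P = Re(S) = 0.5997 W.
Step 8 — Reactive power: Q = Im(S) = -1.432 VAR.
Step 9 — Apparent power: |S| = 1.552 VA.
Step 10 — Power factor: PF = P/|S| = 0.3863 (leading).

(a) P = 0.5997 W  (b) Q = -1.432 VAR  (c) S = 1.552 VA  (d) PF = 0.3863 (leading)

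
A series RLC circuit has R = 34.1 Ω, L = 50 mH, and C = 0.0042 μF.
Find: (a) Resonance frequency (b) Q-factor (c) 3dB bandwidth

Step 1 — Resonance condition Im(Z)=0 gives ω₀ = 1/√(LC).
Step 2 — ω₀ = 1/√(0.05·4.2e-09) = 6.901e+04 rad/s.
Step 3 — f₀ = ω₀/(2π) = 1.098e+04 Hz.
Step 4 — Series Q: Q = ω₀L/R = 6.901e+04·0.05/34.1 = 101.2.
Step 5 — 3dB bandwidth: Δω = ω₀/Q = 682 rad/s; BW = Δω/(2π) = 108.5 Hz.

(a) f₀ = 1.098e+04 Hz  (b) Q = 101.2  (c) BW = 108.5 Hz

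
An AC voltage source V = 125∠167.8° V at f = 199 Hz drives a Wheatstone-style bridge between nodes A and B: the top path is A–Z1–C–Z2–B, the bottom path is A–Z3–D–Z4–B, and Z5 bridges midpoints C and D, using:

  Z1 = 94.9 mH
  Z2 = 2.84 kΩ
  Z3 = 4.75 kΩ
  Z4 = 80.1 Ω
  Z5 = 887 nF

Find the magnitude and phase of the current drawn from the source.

Step 1 — Angular frequency: ω = 2π·f = 2π·199 = 1250 rad/s.
Step 2 — Component impedances:
  Z1: Z = jωL = j·1250·0.0949 = 0 + j118.7 Ω
  Z2: Z = R = 2840 Ω
  Z3: Z = R = 4750 Ω
  Z4: Z = R = 80.1 Ω
  Z5: Z = 1/(jωC) = -j/(ω·C) = 0 - j901.7 Ω
Step 3 — Bridge requires nodal analysis (the Z5 bridge couples midpoints C and D, so the two paths cannot be reduced to a simple series/parallel combination). Setting node B to ground and injecting 1 A at node A, the 3-node admittance system at A, C, D solves to V_A = Z_AB = 388.2 - j582.8 Ω = 700.2∠-56.3° Ω.
Step 4 — Source phasor: V = 125∠167.8° V = -122.2 + j26.42 V.
Step 5 — Ohm's law: I = V / Z_total = (-122.2 + j26.42) / (388.2 - j582.8) = -0.1281 - j0.1243 A.
Step 6 — Convert to polar: |I| = 0.1785 A, ∠I = -135.9°.

I = 0.1785∠-135.9° A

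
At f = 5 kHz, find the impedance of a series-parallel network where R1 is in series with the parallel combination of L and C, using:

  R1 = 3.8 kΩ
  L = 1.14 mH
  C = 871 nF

Step 1 — Angular frequency: ω = 2π·f = 2π·5000 = 3.142e+04 rad/s.
Step 2 — Component impedances:
  R1: Z = R = 3800 Ω
  L: Z = jωL = j·3.142e+04·0.00114 = 0 + j35.81 Ω
  C: Z = 1/(jωC) = -j/(ω·C) = 0 - j36.55 Ω
Step 3 — Parallel branch: L || C = 1/(1/L + 1/C) = 0 + j1790 Ω.
Step 4 — Series with R1: Z_total = R1 + (L || C) = 3800 + j1790 Ω = 4201∠25.2° Ω.

Z = 3800 + j1790 Ω = 4201∠25.2° Ω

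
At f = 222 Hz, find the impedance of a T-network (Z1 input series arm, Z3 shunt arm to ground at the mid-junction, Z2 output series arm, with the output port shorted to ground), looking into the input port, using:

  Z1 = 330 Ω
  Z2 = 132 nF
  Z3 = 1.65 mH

Step 1 — Angular frequency: ω = 2π·f = 2π·222 = 1395 rad/s.
Step 2 — Component impedances:
  Z1: Z = R = 330 Ω
  Z2: Z = 1/(jωC) = -j/(ω·C) = 0 - j5431 Ω
  Z3: Z = jωL = j·1395·0.00165 = 0 + j2.302 Ω
Step 3 — With the output port shorted to ground, the output series arm Z2 runs from the junction to ground; the shunt arm Z3 also runs from the junction to ground. They appear in parallel: Z3 || Z2 = 0 + j2.303 Ω.
Step 4 — Series with input arm Z1: Z_in = Z1 + (Z3 || Z2) = 330 + j2.303 Ω = 330∠0.4° Ω.

Z = 330 + j2.303 Ω = 330∠0.4° Ω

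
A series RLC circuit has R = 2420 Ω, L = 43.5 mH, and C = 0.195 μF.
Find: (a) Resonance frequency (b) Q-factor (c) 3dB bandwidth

Step 1 — Resonance: ω₀ = 1/√(LC) = 1/√(0.0435·1.95e-07) = 1.086e+04 rad/s.
Step 2 — f₀ = ω₀/(2π) = 1728 Hz.
Step 3 — Series Q: Q = ω₀L/R = 1.086e+04·0.0435/2420 = 0.1952.
Step 4 — Bandwidth: Δω = ω₀/Q = 5.563e+04 rad/s; BW = Δω/(2π) = 8854 Hz.

(a) f₀ = 1728 Hz  (b) Q = 0.1952  (c) BW = 8854 Hz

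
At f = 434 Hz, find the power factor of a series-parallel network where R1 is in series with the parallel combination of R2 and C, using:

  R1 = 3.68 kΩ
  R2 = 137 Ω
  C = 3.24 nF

Step 1 — Angular frequency: ω = 2π·f = 2π·434 = 2727 rad/s.
Step 2 — Component impedances:
  R1: Z = R = 3680 Ω
  R2: Z = R = 137 Ω
  C: Z = 1/(jωC) = -j/(ω·C) = 0 - j1.132e+05 Ω
Step 3 — Parallel branch: R2 || C = 1/(1/R2 + 1/C) = 137 - j0.1658 Ω.
Step 4 — Series with R1: Z_total = R1 + (R2 || C) = 3817 - j0.1658 Ω = 3817∠-0.0° Ω.
Step 5 — Power factor: PF = cos(φ) = Re(Z)/|Z| = 3817/3817 = 1.
Step 6 — Type: Im(Z) = -0.1658 ⇒ leading (phase φ = -0.0°).

PF = 1 (leading, φ = -0.0°)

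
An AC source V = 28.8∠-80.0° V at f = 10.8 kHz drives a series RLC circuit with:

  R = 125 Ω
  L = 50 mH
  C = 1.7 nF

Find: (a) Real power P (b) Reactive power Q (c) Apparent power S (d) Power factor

Step 1 — Angular frequency: ω = 2π·f = 2π·1.08e+04 = 6.786e+04 rad/s.
Step 2 — Component impedances:
  R: Z = R = 125 Ω
  L: Z = jωL = j·6.786e+04·0.05 = 0 + j3393 Ω
  C: Z = 1/(jωC) = -j/(ω·C) = 0 - j8669 Ω
Step 3 — Series combination: Z_total = R + L + C = 125 - j5276 Ω = 5277∠-88.6° Ω.
Step 4 — Source phasor: V = 28.8∠-80.0° V = 5.001 - j28.36 V.
Step 5 — Current: I = V / Z = 0.005396 + j0.0008201 A = 0.005458∠8.6° A.
Step 6 — Complex power: S = V·I* = 0.003723 - j0.1571 VA.
Step 7 — Real power: P = Re(S) = 0.003723 W.
Step 8 — Reactive power: Q = Im(S) = -0.1571 VAR.
Step 9 — Apparent power: |S| = 0.1572 VA.
Step 10 — Power factor: PF = P/|S| = 0.02369 (leading).

(a) P = 0.003723 W  (b) Q = -0.1571 VAR  (c) S = 0.1572 VA  (d) PF = 0.02369 (leading)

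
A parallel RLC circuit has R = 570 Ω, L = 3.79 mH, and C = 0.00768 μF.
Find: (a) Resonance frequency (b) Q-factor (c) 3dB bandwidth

Step 1 — Resonance: ω₀ = 1/√(LC) = 1/√(0.00379·7.68e-09) = 1.854e+05 rad/s.
Step 2 — f₀ = ω₀/(2π) = 2.95e+04 Hz.
Step 3 — Parallel Q: Q = R/(ω₀L) = 570/(1.854e+05·0.00379) = 0.8114.
Step 4 — Bandwidth: Δω = ω₀/Q = 2.284e+05 rad/s; BW = Δω/(2π) = 3.636e+04 Hz.

(a) f₀ = 2.95e+04 Hz  (b) Q = 0.8114  (c) BW = 3.636e+04 Hz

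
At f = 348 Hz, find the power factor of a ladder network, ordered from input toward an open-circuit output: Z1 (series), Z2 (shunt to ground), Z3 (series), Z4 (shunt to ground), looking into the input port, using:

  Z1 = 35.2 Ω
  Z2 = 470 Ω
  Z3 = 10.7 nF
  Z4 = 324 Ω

Step 1 — Angular frequency: ω = 2π·f = 2π·348 = 2187 rad/s.
Step 2 — Component impedances:
  Z1: Z = R = 35.2 Ω
  Z2: Z = R = 470 Ω
  Z3: Z = 1/(jωC) = -j/(ω·C) = 0 - j4.274e+04 Ω
  Z4: Z = R = 324 Ω
Step 3 — Ladder network (open output): work backward from the far end, alternating series and parallel combinations. Z_in = 505.1 - j5.166 Ω = 505.1∠-0.6° Ω.
Step 4 — Power factor: PF = cos(φ) = Re(Z)/|Z| = 505.1/505.13 = 0.9999.
Step 5 — Type: Im(Z) = -5.166 ⇒ leading (phase φ = -0.6°).

PF = 0.9999 (leading, φ = -0.6°)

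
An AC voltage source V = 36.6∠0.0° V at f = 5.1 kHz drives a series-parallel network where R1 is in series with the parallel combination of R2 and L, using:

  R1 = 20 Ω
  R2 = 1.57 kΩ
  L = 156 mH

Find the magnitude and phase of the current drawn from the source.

Step 1 — Angular frequency: ω = 2π·f = 2π·5100 = 3.204e+04 rad/s.
Step 2 — Component impedances:
  R1: Z = R = 20 Ω
  R2: Z = R = 1570 Ω
  L: Z = jωL = j·3.204e+04·0.156 = 0 + j4999 Ω
Step 3 — Parallel branch: R2 || L = 1/(1/R2 + 1/L) = 1429 + j448.8 Ω.
Step 4 — Series with R1: Z_total = R1 + (R2 || L) = 1449 + j448.8 Ω = 1517∠17.2° Ω.
Step 5 — Source phasor: V = 36.6∠0.0° V = 36.6 V.
Step 6 — Ohm's law: I = V / Z_total = (36.6) / (1449 + j448.8) = 0.02305 - j0.007138 A.
Step 7 — Convert to polar: |I| = 0.02413 A, ∠I = -17.2°.

I = 0.02413∠-17.2° A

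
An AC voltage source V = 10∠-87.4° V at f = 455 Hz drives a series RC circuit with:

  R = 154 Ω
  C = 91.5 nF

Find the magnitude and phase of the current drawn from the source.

Step 1 — Angular frequency: ω = 2π·f = 2π·455 = 2859 rad/s.
Step 2 — Component impedances:
  R: Z = R = 154 Ω
  C: Z = 1/(jωC) = -j/(ω·C) = 0 - j3823 Ω
Step 3 — Series combination: Z_total = R + C = 154 - j3823 Ω = 3826∠-87.7° Ω.
Step 4 — Source phasor: V = 10∠-87.4° V = 0.4536 - j9.99 V.
Step 5 — Ohm's law: I = V / Z_total = (0.4536 - j9.99) / (154 - j3823) = 0.002614 + j1.337e-05 A.
Step 6 — Convert to polar: |I| = 0.002614 A, ∠I = 0.3°.

I = 0.002614∠0.3° A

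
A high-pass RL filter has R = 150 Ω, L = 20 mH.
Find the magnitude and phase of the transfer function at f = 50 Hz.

Step 1 — Angular frequency: ω = 2π·50 = 314.2 rad/s.
Step 2 — Transfer function: H(jω) = jωL/(R + jωL).
Step 3 — Numerator jωL = j·6.283; denominator R + jωL = 150 + j6.283.
Step 4 — H = 0.001752 + j0.04181.
Step 5 — Magnitude: |H| = 0.04185 (-27.6 dB); phase: φ = 87.6°.

|H| = 0.04185 (-27.6 dB), φ = 87.6°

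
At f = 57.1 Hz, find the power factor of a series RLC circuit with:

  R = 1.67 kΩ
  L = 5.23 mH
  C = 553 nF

Step 1 — Angular frequency: ω = 2π·f = 2π·57.1 = 358.8 rad/s.
Step 2 — Component impedances:
  R: Z = R = 1670 Ω
  L: Z = jωL = j·358.8·0.00523 = 0 + j1.876 Ω
  C: Z = 1/(jωC) = -j/(ω·C) = 0 - j5040 Ω
Step 3 — Series combination: Z_total = R + L + C = 1670 - j5038 Ω = 5308∠-71.7° Ω.
Step 4 — Power factor: PF = cos(φ) = Re(Z)/|Z| = 1670/5308 = 0.3146.
Step 5 — Type: Im(Z) = -5038 ⇒ leading (phase φ = -71.7°).

PF = 0.3146 (leading, φ = -71.7°)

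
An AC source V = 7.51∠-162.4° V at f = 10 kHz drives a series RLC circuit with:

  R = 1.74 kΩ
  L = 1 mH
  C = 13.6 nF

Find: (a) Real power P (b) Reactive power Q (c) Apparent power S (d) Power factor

Step 1 — Angular frequency: ω = 2π·f = 2π·1e+04 = 6.283e+04 rad/s.
Step 2 — Component impedances:
  R: Z = R = 1740 Ω
  L: Z = jωL = j·6.283e+04·0.001 = 0 + j62.83 Ω
  C: Z = 1/(jωC) = -j/(ω·C) = 0 - j1170 Ω
Step 3 — Series combination: Z_total = R + L + C = 1740 - j1107 Ω = 2063∠-32.5° Ω.
Step 4 — Source phasor: V = 7.51∠-162.4° V = -7.158 - j2.271 V.
Step 5 — Current: I = V / Z = -0.002337 - j0.002792 A = 0.003641∠-129.9° A.
Step 6 — Complex power: S = V·I* = 0.02307 - j0.01468 VA.
Step 7 — Real power: P = Re(S) = 0.02307 W.
Step 8 — Reactive power: Q = Im(S) = -0.01468 VAR.
Step 9 — Apparent power: |S| = 0.02735 VA.
Step 10 — Power factor: PF = P/|S| = 0.8436 (leading).

(a) P = 0.02307 W  (b) Q = -0.01468 VAR  (c) S = 0.02735 VA  (d) PF = 0.8436 (leading)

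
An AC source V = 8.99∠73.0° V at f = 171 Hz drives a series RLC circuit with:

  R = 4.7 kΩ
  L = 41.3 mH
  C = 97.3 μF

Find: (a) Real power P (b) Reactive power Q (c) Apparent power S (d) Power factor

Step 1 — Angular frequency: ω = 2π·f = 2π·171 = 1074 rad/s.
Step 2 — Component impedances:
  R: Z = R = 4700 Ω
  L: Z = jωL = j·1074·0.0413 = 0 + j44.37 Ω
  C: Z = 1/(jωC) = -j/(ω·C) = 0 - j9.566 Ω
Step 3 — Series combination: Z_total = R + L + C = 4700 + j34.81 Ω = 4700∠0.4° Ω.
Step 4 — Source phasor: V = 8.99∠73.0° V = 2.628 + j8.597 V.
Step 5 — Current: I = V / Z = 0.0005728 + j0.001825 A = 0.001913∠72.6° A.
Step 6 — Complex power: S = V·I* = 0.01719 + j0.0001273 VA.
Step 7 — Real power: P = Re(S) = 0.01719 W.
Step 8 — Reactive power: Q = Im(S) = 0.0001273 VAR.
Step 9 — Apparent power: |S| = 0.0172 VA.
Step 10 — Power factor: PF = P/|S| = 1 (lagging).

(a) P = 0.01719 W  (b) Q = 0.0001273 VAR  (c) S = 0.0172 VA  (d) PF = 1 (lagging)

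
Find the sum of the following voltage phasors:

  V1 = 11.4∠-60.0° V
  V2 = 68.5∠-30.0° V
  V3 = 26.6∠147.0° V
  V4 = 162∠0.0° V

Step 1 — Convert each phasor to rectangular form:
  V1 = 11.4·(cos(-60.0°) + j·sin(-60.0°)) = 5.7 - j9.873 V
  V2 = 68.5·(cos(-30.0°) + j·sin(-30.0°)) = 59.32 - j34.25 V
  V3 = 26.6·(cos(147.0°) + j·sin(147.0°)) = -22.31 + j14.49 V
  V4 = 162·(cos(0.0°) + j·sin(0.0°)) = 162 V
Step 2 — Sum components: V_total = 204.7 - j29.64 V.
Step 3 — Convert to polar: |V_total| = 206.8 V, ∠V_total = -8.2°.

V_total = 206.8∠-8.2° V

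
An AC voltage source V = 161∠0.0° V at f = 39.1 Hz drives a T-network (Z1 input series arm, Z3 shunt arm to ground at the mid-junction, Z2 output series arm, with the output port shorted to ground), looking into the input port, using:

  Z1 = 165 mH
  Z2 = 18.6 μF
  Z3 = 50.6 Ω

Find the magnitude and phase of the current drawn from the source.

Step 1 — Angular frequency: ω = 2π·f = 2π·39.1 = 245.7 rad/s.
Step 2 — Component impedances:
  Z1: Z = jωL = j·245.7·0.165 = 0 + j40.54 Ω
  Z2: Z = 1/(jωC) = -j/(ω·C) = 0 - j218.8 Ω
  Z3: Z = R = 50.6 Ω
Step 3 — With the output port shorted to ground, the output series arm Z2 runs from the junction to ground; the shunt arm Z3 also runs from the junction to ground. They appear in parallel: Z3 || Z2 = 48.03 - j11.11 Ω.
Step 4 — Series with input arm Z1: Z_in = Z1 + (Z3 || Z2) = 48.03 + j29.43 Ω = 56.33∠31.5° Ω.
Step 5 — Source phasor: V = 161∠0.0° V = 161 V.
Step 6 — Ohm's law: I = V / Z_total = (161) / (48.03 + j29.43) = 2.437 - j1.493 A.
Step 7 — Convert to polar: |I| = 2.858 A, ∠I = -31.5°.

I = 2.858∠-31.5° A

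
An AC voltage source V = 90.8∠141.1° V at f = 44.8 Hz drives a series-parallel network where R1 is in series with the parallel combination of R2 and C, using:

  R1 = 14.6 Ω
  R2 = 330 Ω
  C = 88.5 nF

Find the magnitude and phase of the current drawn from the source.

Step 1 — Angular frequency: ω = 2π·f = 2π·44.8 = 281.5 rad/s.
Step 2 — Component impedances:
  R1: Z = R = 14.6 Ω
  R2: Z = R = 330 Ω
  C: Z = 1/(jωC) = -j/(ω·C) = 0 - j4.014e+04 Ω
Step 3 — Parallel branch: R2 || C = 1/(1/R2 + 1/C) = 330 - j2.713 Ω.
Step 4 — Series with R1: Z_total = R1 + (R2 || C) = 344.6 - j2.713 Ω = 344.6∠-0.5° Ω.
Step 5 — Source phasor: V = 90.8∠141.1° V = -70.66 + j57.02 V.
Step 6 — Ohm's law: I = V / Z_total = (-70.66 + j57.02) / (344.6 - j2.713) = -0.2064 + j0.1639 A.
Step 7 — Convert to polar: |I| = 0.2635 A, ∠I = 141.6°.

I = 0.2635∠141.6° A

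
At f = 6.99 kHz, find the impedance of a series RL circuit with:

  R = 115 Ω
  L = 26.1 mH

Step 1 — Angular frequency: ω = 2π·f = 2π·6990 = 4.392e+04 rad/s.
Step 2 — Component impedances:
  R: Z = R = 115 Ω
  L: Z = jωL = j·4.392e+04·0.0261 = 0 + j1146 Ω
Step 3 — Series combination: Z_total = R + L = 115 + j1146 Ω = 1152∠84.3° Ω.

Z = 115 + j1146 Ω = 1152∠84.3° Ω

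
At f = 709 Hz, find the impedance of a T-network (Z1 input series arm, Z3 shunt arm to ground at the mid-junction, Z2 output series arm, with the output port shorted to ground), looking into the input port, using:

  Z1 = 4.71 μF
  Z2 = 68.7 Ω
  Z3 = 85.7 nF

Step 1 — Angular frequency: ω = 2π·f = 2π·709 = 4455 rad/s.
Step 2 — Component impedances:
  Z1: Z = 1/(jωC) = -j/(ω·C) = 0 - j47.66 Ω
  Z2: Z = R = 68.7 Ω
  Z3: Z = 1/(jωC) = -j/(ω·C) = 0 - j2619 Ω
Step 3 — With the output port shorted to ground, the output series arm Z2 runs from the junction to ground; the shunt arm Z3 also runs from the junction to ground. They appear in parallel: Z3 || Z2 = 68.65 - j1.801 Ω.
Step 4 — Series with input arm Z1: Z_in = Z1 + (Z3 || Z2) = 68.65 - j49.46 Ω = 84.61∠-35.8° Ω.

Z = 68.65 - j49.46 Ω = 84.61∠-35.8° Ω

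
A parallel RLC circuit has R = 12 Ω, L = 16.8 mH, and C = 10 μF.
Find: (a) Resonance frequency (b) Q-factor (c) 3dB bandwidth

Step 1 — Resonance: ω₀ = 1/√(LC) = 1/√(0.0168·1e-05) = 2440 rad/s.
Step 2 — f₀ = ω₀/(2π) = 388.3 Hz.
Step 3 — Parallel Q: Q = R/(ω₀L) = 12/(2440·0.0168) = 0.2928.
Step 4 — Bandwidth: Δω = ω₀/Q = 8333 rad/s; BW = Δω/(2π) = 1326 Hz.

(a) f₀ = 388.3 Hz  (b) Q = 0.2928  (c) BW = 1326 Hz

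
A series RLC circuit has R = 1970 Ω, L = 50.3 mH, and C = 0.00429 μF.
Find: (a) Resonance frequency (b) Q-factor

Step 1 — Resonance condition Im(Z)=0 gives ω₀ = 1/√(LC).
Step 2 — ω₀ = 1/√(0.0503·4.29e-09) = 6.807e+04 rad/s.
Step 3 — f₀ = ω₀/(2π) = 1.083e+04 Hz.
Step 4 — Series Q: Q = ω₀L/R = 6.807e+04·0.0503/1970 = 1.738.

(a) f₀ = 1.083e+04 Hz  (b) Q = 1.738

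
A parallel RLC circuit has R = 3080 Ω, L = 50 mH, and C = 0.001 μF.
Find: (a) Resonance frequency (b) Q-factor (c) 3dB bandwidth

Step 1 — Resonance: ω₀ = 1/√(LC) = 1/√(0.05·1e-09) = 1.414e+05 rad/s.
Step 2 — f₀ = ω₀/(2π) = 2.251e+04 Hz.
Step 3 — Parallel Q: Q = R/(ω₀L) = 3080/(1.414e+05·0.05) = 0.4356.
Step 4 — Bandwidth: Δω = ω₀/Q = 3.247e+05 rad/s; BW = Δω/(2π) = 5.167e+04 Hz.

(a) f₀ = 2.251e+04 Hz  (b) Q = 0.4356  (c) BW = 5.167e+04 Hz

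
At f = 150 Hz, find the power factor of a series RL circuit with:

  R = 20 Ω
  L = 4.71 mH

Step 1 — Angular frequency: ω = 2π·f = 2π·150 = 942.5 rad/s.
Step 2 — Component impedances:
  R: Z = R = 20 Ω
  L: Z = jωL = j·942.5·0.00471 = 0 + j4.439 Ω
Step 3 — Series combination: Z_total = R + L = 20 + j4.439 Ω = 20.49∠12.5° Ω.
Step 4 — Power factor: PF = cos(φ) = Re(Z)/|Z| = 20/20.487 = 0.9762.
Step 5 — Type: Im(Z) = 4.439 ⇒ lagging (phase φ = 12.5°).

PF = 0.9762 (lagging, φ = 12.5°)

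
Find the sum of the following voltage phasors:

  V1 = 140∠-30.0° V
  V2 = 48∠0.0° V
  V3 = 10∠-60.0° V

Step 1 — Convert each phasor to rectangular form:
  V1 = 140·(cos(-30.0°) + j·sin(-30.0°)) = 121.2 - j70 V
  V2 = 48·(cos(0.0°) + j·sin(0.0°)) = 48 V
  V3 = 10·(cos(-60.0°) + j·sin(-60.0°)) = 5 - j8.66 V
Step 2 — Sum components: V_total = 174.2 - j78.66 V.
Step 3 — Convert to polar: |V_total| = 191.2 V, ∠V_total = -24.3°.

V_total = 191.2∠-24.3° V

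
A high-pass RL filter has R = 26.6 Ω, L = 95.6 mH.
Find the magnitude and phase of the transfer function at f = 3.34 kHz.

Step 1 — Angular frequency: ω = 2π·3340 = 2.099e+04 rad/s.
Step 2 — Transfer function: H(jω) = jωL/(R + jωL).
Step 3 — Numerator jωL = j·2006; denominator R + jωL = 26.6 + j2006.
Step 4 — H = 0.9998 + j0.01326.
Step 5 — Magnitude: |H| = 0.9999 (-0.0 dB); phase: φ = 0.8°.

|H| = 0.9999 (-0.0 dB), φ = 0.8°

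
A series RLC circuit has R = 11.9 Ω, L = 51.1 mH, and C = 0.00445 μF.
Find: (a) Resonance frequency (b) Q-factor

Step 1 — Resonance condition Im(Z)=0 gives ω₀ = 1/√(LC).
Step 2 — ω₀ = 1/√(0.0511·4.45e-09) = 6.631e+04 rad/s.
Step 3 — f₀ = ω₀/(2π) = 1.055e+04 Hz.
Step 4 — Series Q: Q = ω₀L/R = 6.631e+04·0.0511/11.9 = 284.8.

(a) f₀ = 1.055e+04 Hz  (b) Q = 284.8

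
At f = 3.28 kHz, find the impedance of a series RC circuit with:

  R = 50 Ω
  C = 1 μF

Step 1 — Angular frequency: ω = 2π·f = 2π·3280 = 2.061e+04 rad/s.
Step 2 — Component impedances:
  R: Z = R = 50 Ω
  C: Z = 1/(jωC) = -j/(ω·C) = 0 - j48.52 Ω
Step 3 — Series combination: Z_total = R + C = 50 - j48.52 Ω = 69.67∠-44.1° Ω.

Z = 50 - j48.52 Ω = 69.67∠-44.1° Ω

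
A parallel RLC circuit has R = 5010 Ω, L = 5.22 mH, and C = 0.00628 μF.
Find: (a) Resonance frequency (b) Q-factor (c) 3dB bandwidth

Step 1 — Resonance: ω₀ = 1/√(LC) = 1/√(0.00522·6.28e-09) = 1.747e+05 rad/s.
Step 2 — f₀ = ω₀/(2π) = 2.78e+04 Hz.
Step 3 — Parallel Q: Q = R/(ω₀L) = 5010/(1.747e+05·0.00522) = 5.495.
Step 4 — Bandwidth: Δω = ω₀/Q = 3.178e+04 rad/s; BW = Δω/(2π) = 5059 Hz.

(a) f₀ = 2.78e+04 Hz  (b) Q = 5.495  (c) BW = 5059 Hz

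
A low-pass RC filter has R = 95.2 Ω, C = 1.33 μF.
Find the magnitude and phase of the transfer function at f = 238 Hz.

Step 1 — Angular frequency: ω = 2π·238 = 1495 rad/s.
Step 2 — Transfer function: H(jω) = 1/(1 + jωRC).
Step 3 — Denominator: 1 + jωRC = 1 + j·1495·95.2·1.33e-06 = 1 + j0.1893.
Step 4 — H = 0.9654 - j0.1828.
Step 5 — Magnitude: |H| = 0.9825 (-0.2 dB); phase: φ = -10.7°.

|H| = 0.9825 (-0.2 dB), φ = -10.7°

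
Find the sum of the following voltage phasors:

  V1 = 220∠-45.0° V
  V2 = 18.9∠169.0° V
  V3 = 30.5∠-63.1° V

Step 1 — Convert each phasor to rectangular form:
  V1 = 220·(cos(-45.0°) + j·sin(-45.0°)) = 155.6 - j155.6 V
  V2 = 18.9·(cos(169.0°) + j·sin(169.0°)) = -18.55 + j3.606 V
  V3 = 30.5·(cos(-63.1°) + j·sin(-63.1°)) = 13.8 - j27.2 V
Step 2 — Sum components: V_total = 150.8 - j179.2 V.
Step 3 — Convert to polar: |V_total| = 234.2 V, ∠V_total = -49.9°.

V_total = 234.2∠-49.9° V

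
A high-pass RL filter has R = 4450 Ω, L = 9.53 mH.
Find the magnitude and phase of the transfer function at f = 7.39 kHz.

Step 1 — Angular frequency: ω = 2π·7390 = 4.643e+04 rad/s.
Step 2 — Transfer function: H(jω) = jωL/(R + jωL).
Step 3 — Numerator jωL = j·442.5; denominator R + jωL = 4450 + j442.5.
Step 4 — H = 0.009791 + j0.09847.
Step 5 — Magnitude: |H| = 0.09895 (-20.1 dB); phase: φ = 84.3°.

|H| = 0.09895 (-20.1 dB), φ = 84.3°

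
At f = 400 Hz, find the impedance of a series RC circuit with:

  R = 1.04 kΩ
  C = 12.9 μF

Step 1 — Angular frequency: ω = 2π·f = 2π·400 = 2513 rad/s.
Step 2 — Component impedances:
  R: Z = R = 1040 Ω
  C: Z = 1/(jωC) = -j/(ω·C) = 0 - j30.84 Ω
Step 3 — Series combination: Z_total = R + C = 1040 - j30.84 Ω = 1040∠-1.7° Ω.

Z = 1040 - j30.84 Ω = 1040∠-1.7° Ω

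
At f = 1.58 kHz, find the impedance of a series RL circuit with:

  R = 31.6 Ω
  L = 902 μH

Step 1 — Angular frequency: ω = 2π·f = 2π·1580 = 9927 rad/s.
Step 2 — Component impedances:
  R: Z = R = 31.6 Ω
  L: Z = jωL = j·9927·0.000902 = 0 + j8.955 Ω
Step 3 — Series combination: Z_total = R + L = 31.6 + j8.955 Ω = 32.84∠15.8° Ω.

Z = 31.6 + j8.955 Ω = 32.84∠15.8° Ω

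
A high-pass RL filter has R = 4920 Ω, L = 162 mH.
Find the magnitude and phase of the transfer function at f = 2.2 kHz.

Step 1 — Angular frequency: ω = 2π·2200 = 1.382e+04 rad/s.
Step 2 — Transfer function: H(jω) = jωL/(R + jωL).
Step 3 — Numerator jωL = j·2239; denominator R + jωL = 4920 + j2239.
Step 4 — H = 0.1716 + j0.377.
Step 5 — Magnitude: |H| = 0.4143 (-7.7 dB); phase: φ = 65.5°.

|H| = 0.4143 (-7.7 dB), φ = 65.5°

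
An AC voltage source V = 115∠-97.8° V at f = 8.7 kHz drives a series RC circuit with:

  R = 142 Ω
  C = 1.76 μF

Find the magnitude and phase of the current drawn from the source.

Step 1 — Angular frequency: ω = 2π·f = 2π·8700 = 5.466e+04 rad/s.
Step 2 — Component impedances:
  R: Z = R = 142 Ω
  C: Z = 1/(jωC) = -j/(ω·C) = 0 - j10.39 Ω
Step 3 — Series combination: Z_total = R + C = 142 - j10.39 Ω = 142.4∠-4.2° Ω.
Step 4 — Source phasor: V = 115∠-97.8° V = -15.61 - j113.9 V.
Step 5 — Ohm's law: I = V / Z_total = (-15.61 - j113.9) / (142 - j10.39) = -0.05091 - j0.8061 A.
Step 6 — Convert to polar: |I| = 0.8077 A, ∠I = -93.6°.

I = 0.8077∠-93.6° A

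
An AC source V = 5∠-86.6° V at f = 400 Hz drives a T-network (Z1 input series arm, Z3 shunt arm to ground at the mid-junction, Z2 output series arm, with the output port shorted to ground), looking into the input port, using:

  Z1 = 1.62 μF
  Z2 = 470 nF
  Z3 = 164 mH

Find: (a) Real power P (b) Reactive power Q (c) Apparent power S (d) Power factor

Step 1 — Angular frequency: ω = 2π·f = 2π·400 = 2513 rad/s.
Step 2 — Component impedances:
  Z1: Z = 1/(jωC) = -j/(ω·C) = 0 - j245.6 Ω
  Z2: Z = 1/(jωC) = -j/(ω·C) = 0 - j846.6 Ω
  Z3: Z = jωL = j·2513·0.164 = 0 + j412.2 Ω
Step 3 — With the output port shorted to ground, the output series arm Z2 runs from the junction to ground; the shunt arm Z3 also runs from the junction to ground. They appear in parallel: Z3 || Z2 = 0 + j803.3 Ω.
Step 4 — Series with input arm Z1: Z_in = Z1 + (Z3 || Z2) = 0 + j557.7 Ω = 557.7∠90.0° Ω.
Step 5 — Source phasor: V = 5∠-86.6° V = 0.2965 - j4.991 V.
Step 6 — Current: I = V / Z = -0.00895 - j0.0005317 A = 0.008966∠-176.6° A.
Step 7 — Complex power: S = V·I* = 0 + j0.04483 VA.
Step 8 — Real power: P = Re(S) = 0 W.
Step 9 — Reactive power: Q = Im(S) = 0.04483 VAR.
Step 10 — Apparent power: |S| = 0.04483 VA.
Step 11 — Power factor: PF = P/|S| = 0 (lagging).

(a) P = 0 W  (b) Q = 0.04483 VAR  (c) S = 0.04483 VA  (d) PF = 0 (lagging)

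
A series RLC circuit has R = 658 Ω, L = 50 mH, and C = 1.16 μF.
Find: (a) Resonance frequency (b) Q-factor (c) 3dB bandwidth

Step 1 — Resonance: ω₀ = 1/√(LC) = 1/√(0.05·1.16e-06) = 4152 rad/s.
Step 2 — f₀ = ω₀/(2π) = 660.9 Hz.
Step 3 — Series Q: Q = ω₀L/R = 4152·0.05/658 = 0.3155.
Step 4 — Bandwidth: Δω = ω₀/Q = 1.316e+04 rad/s; BW = Δω/(2π) = 2094 Hz.

(a) f₀ = 660.9 Hz  (b) Q = 0.3155  (c) BW = 2094 Hz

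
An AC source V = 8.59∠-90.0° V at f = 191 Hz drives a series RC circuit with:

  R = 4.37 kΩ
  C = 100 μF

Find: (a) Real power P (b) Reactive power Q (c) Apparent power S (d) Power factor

Step 1 — Angular frequency: ω = 2π·f = 2π·191 = 1200 rad/s.
Step 2 — Component impedances:
  R: Z = R = 4370 Ω
  C: Z = 1/(jωC) = -j/(ω·C) = 0 - j8.333 Ω
Step 3 — Series combination: Z_total = R + C = 4370 - j8.333 Ω = 4370∠-0.1° Ω.
Step 4 — Source phasor: V = 8.59∠-90.0° V = 0 - j8.59 V.
Step 5 — Current: I = V / Z = 3.748e-06 - j0.001966 A = 0.001966∠-89.9° A.
Step 6 — Complex power: S = V·I* = 0.01689 - j3.22e-05 VA.
Step 7 — Real power: P = Re(S) = 0.01689 W.
Step 8 — Reactive power: Q = Im(S) = -3.22e-05 VAR.
Step 9 — Apparent power: |S| = 0.01689 VA.
Step 10 — Power factor: PF = P/|S| = 1 (leading).

(a) P = 0.01689 W  (b) Q = -3.22e-05 VAR  (c) S = 0.01689 VA  (d) PF = 1 (leading)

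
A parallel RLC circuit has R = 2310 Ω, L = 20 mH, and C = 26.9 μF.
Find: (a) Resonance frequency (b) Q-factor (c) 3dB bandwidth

Step 1 — Resonance: ω₀ = 1/√(LC) = 1/√(0.02·2.69e-05) = 1363 rad/s.
Step 2 — f₀ = ω₀/(2π) = 217 Hz.
Step 3 — Parallel Q: Q = R/(ω₀L) = 2310/(1363·0.02) = 84.72.
Step 4 — Bandwidth: Δω = ω₀/Q = 16.09 rad/s; BW = Δω/(2π) = 2.561 Hz.

(a) f₀ = 217 Hz  (b) Q = 84.72  (c) BW = 2.561 Hz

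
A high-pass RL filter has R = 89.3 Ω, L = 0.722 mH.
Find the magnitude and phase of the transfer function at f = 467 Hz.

Step 1 — Angular frequency: ω = 2π·467 = 2934 rad/s.
Step 2 — Transfer function: H(jω) = jωL/(R + jωL).
Step 3 — Numerator jωL = j·2.119; denominator R + jωL = 89.3 + j2.119.
Step 4 — H = 0.0005625 + j0.02371.
Step 5 — Magnitude: |H| = 0.02372 (-32.5 dB); phase: φ = 88.6°.

|H| = 0.02372 (-32.5 dB), φ = 88.6°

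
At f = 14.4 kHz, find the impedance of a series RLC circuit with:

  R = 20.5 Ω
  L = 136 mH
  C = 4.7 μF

Step 1 — Angular frequency: ω = 2π·f = 2π·1.44e+04 = 9.048e+04 rad/s.
Step 2 — Component impedances:
  R: Z = R = 20.5 Ω
  L: Z = jωL = j·9.048e+04·0.136 = 0 + j1.23e+04 Ω
  C: Z = 1/(jωC) = -j/(ω·C) = 0 - j2.352 Ω
Step 3 — Series combination: Z_total = R + L + C = 20.5 + j1.23e+04 Ω = 1.23e+04∠89.9° Ω.

Z = 20.5 + j1.23e+04 Ω = 1.23e+04∠89.9° Ω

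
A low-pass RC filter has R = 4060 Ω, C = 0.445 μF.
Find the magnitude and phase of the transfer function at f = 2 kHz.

Step 1 — Angular frequency: ω = 2π·2000 = 1.257e+04 rad/s.
Step 2 — Transfer function: H(jω) = 1/(1 + jωRC).
Step 3 — Denominator: 1 + jωRC = 1 + j·1.257e+04·4060·4.45e-07 = 1 + j22.7.
Step 4 — H = 0.001936 - j0.04396.
Step 5 — Magnitude: |H| = 0.044 (-27.1 dB); phase: φ = -87.5°.

|H| = 0.044 (-27.1 dB), φ = -87.5°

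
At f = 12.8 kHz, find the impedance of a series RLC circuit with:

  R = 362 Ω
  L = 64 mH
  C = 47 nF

Step 1 — Angular frequency: ω = 2π·f = 2π·1.28e+04 = 8.042e+04 rad/s.
Step 2 — Component impedances:
  R: Z = R = 362 Ω
  L: Z = jωL = j·8.042e+04·0.064 = 0 + j5147 Ω
  C: Z = 1/(jωC) = -j/(ω·C) = 0 - j264.6 Ω
Step 3 — Series combination: Z_total = R + L + C = 362 + j4883 Ω = 4896∠85.8° Ω.

Z = 362 + j4883 Ω = 4896∠85.8° Ω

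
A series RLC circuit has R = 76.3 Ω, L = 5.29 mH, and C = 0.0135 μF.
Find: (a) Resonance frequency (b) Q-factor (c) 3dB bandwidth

Step 1 — Resonance: ω₀ = 1/√(LC) = 1/√(0.00529·1.35e-08) = 1.183e+05 rad/s.
Step 2 — f₀ = ω₀/(2π) = 1.883e+04 Hz.
Step 3 — Series Q: Q = ω₀L/R = 1.183e+05·0.00529/76.3 = 8.204.
Step 4 — Bandwidth: Δω = ω₀/Q = 1.442e+04 rad/s; BW = Δω/(2π) = 2296 Hz.

(a) f₀ = 1.883e+04 Hz  (b) Q = 8.204  (c) BW = 2296 Hz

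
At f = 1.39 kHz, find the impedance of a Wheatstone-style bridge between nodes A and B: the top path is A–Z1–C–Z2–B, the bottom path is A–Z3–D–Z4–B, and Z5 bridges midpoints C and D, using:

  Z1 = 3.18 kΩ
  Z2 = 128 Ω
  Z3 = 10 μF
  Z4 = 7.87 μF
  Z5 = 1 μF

Step 1 — Angular frequency: ω = 2π·f = 2π·1390 = 8734 rad/s.
Step 2 — Component impedances:
  Z1: Z = R = 3180 Ω
  Z2: Z = R = 128 Ω
  Z3: Z = 1/(jωC) = -j/(ω·C) = 0 - j11.45 Ω
  Z4: Z = 1/(jωC) = -j/(ω·C) = 0 - j14.55 Ω
  Z5: Z = 1/(jωC) = -j/(ω·C) = 0 - j114.5 Ω
Step 3 — Bridge requires nodal analysis (the Z5 bridge couples midpoints C and D, so the two paths cannot be reduced to a simple series/parallel combination). Setting node B to ground and injecting 1 A at node A, the 3-node admittance system at A, C, D solves to V_A = Z_AB = 0.9086 - j25.24 Ω = 25.26∠-87.9° Ω.

Z = 0.9086 - j25.24 Ω = 25.26∠-87.9° Ω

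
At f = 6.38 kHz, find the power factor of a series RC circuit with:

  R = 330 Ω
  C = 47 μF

Step 1 — Angular frequency: ω = 2π·f = 2π·6380 = 4.009e+04 rad/s.
Step 2 — Component impedances:
  R: Z = R = 330 Ω
  C: Z = 1/(jωC) = -j/(ω·C) = 0 - j0.5308 Ω
Step 3 — Series combination: Z_total = R + C = 330 - j0.5308 Ω = 330∠-0.1° Ω.
Step 4 — Power factor: PF = cos(φ) = Re(Z)/|Z| = 330/330 = 1.
Step 5 — Type: Im(Z) = -0.5308 ⇒ leading (phase φ = -0.1°).

PF = 1 (leading, φ = -0.1°)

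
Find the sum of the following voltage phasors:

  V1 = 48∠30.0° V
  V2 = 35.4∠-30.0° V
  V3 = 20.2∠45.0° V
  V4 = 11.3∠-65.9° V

Step 1 — Convert each phasor to rectangular form:
  V1 = 48·(cos(30.0°) + j·sin(30.0°)) = 41.57 + j24 V
  V2 = 35.4·(cos(-30.0°) + j·sin(-30.0°)) = 30.66 - j17.7 V
  V3 = 20.2·(cos(45.0°) + j·sin(45.0°)) = 14.28 + j14.28 V
  V4 = 11.3·(cos(-65.9°) + j·sin(-65.9°)) = 4.614 - j10.32 V
Step 2 — Sum components: V_total = 91.12 + j10.27 V.
Step 3 — Convert to polar: |V_total| = 91.7 V, ∠V_total = 6.4°.

V_total = 91.7∠6.4° V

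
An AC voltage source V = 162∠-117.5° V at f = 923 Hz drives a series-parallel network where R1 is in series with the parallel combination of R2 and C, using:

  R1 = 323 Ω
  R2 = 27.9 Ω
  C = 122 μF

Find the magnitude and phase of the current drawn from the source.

Step 1 — Angular frequency: ω = 2π·f = 2π·923 = 5799 rad/s.
Step 2 — Component impedances:
  R1: Z = R = 323 Ω
  R2: Z = R = 27.9 Ω
  C: Z = 1/(jωC) = -j/(ω·C) = 0 - j1.413 Ω
Step 3 — Parallel branch: R2 || C = 1/(1/R2 + 1/C) = 0.07142 - j1.41 Ω.
Step 4 — Series with R1: Z_total = R1 + (R2 || C) = 323.1 - j1.41 Ω = 323.1∠-0.3° Ω.
Step 5 — Source phasor: V = 162∠-117.5° V = -74.8 - j143.7 V.
Step 6 — Ohm's law: I = V / Z_total = (-74.8 - j143.7) / (323.1 - j1.41) = -0.2296 - j0.4458 A.
Step 7 — Convert to polar: |I| = 0.5014 A, ∠I = -117.2°.

I = 0.5014∠-117.2° A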